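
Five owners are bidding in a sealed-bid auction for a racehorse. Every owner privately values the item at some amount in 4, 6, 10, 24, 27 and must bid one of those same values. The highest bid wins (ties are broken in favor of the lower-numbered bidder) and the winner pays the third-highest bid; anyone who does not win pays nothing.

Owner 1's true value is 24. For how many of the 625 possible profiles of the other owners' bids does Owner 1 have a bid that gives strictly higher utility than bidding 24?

108

Others bid (4, 4, 4, 27): truth gives 0; bid 27 gives 20 > 0. Violating.
Others bid (4, 4, 6, 27): truth gives 0; bid 27 gives 18 > 0. Violating.
Others bid (4, 4, 10, 27): truth gives 0; bid 27 gives 14 > 0. Violating.
Others bid (4, 4, 27, 4): truth gives 0; bid 27 gives 20 > 0. Violating.
Others bid (4, 4, 4, 4): truth gives 20; no alternative beats it.
Others bid (4, 4, 4, 6): truth gives 20; no alternative beats it.
(Checking all 625 profiles: 108 have a profitable deviation, 517 do not.)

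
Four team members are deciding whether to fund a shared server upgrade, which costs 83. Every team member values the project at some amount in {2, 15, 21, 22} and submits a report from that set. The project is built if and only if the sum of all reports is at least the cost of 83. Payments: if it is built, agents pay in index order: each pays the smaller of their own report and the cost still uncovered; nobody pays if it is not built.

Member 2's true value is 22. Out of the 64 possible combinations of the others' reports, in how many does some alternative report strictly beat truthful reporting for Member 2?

Others report (21, 21, 21): truth gives 0; report 21 gives 1 > 0. Violating.
Others report (21, 21, 22): truth gives 0; report 21 gives 1 > 0. Violating.
Others report (21, 22, 21): truth gives 0; report 21 gives 1 > 0. Violating.
Others report (21, 22, 22): truth gives 0; report 21 gives 1 > 0. Violating.
Others report (2, 2, 2): truth gives 0; no alternative beats it.
Others report (2, 2, 15): truth gives 0; no alternative beats it.
(Checking all 64 profiles: 8 have a profitable deviation, 56 do not.)

8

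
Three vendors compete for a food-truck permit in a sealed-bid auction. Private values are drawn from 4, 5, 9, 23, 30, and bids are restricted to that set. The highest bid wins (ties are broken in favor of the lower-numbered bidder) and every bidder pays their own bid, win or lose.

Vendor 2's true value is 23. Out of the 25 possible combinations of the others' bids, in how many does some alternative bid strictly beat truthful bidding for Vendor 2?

19

Others bid (4, 4): truth gives 0; bid 5 gives 18 > 0. Violating.
Others bid (4, 5): truth gives 0; bid 5 gives 18 > 0. Violating.
Others bid (4, 9): truth gives 0; bid 9 gives 14 > 0. Violating.
Others bid (4, 30): truth gives -23; bid 4 gives -4 > -23. Violating.
Others bid (4, 23): truth gives 0; no alternative beats it.
Others bid (5, 23): truth gives 0; no alternative beats it.
(Checking all 25 profiles: 19 have a profitable deviation, 6 do not.)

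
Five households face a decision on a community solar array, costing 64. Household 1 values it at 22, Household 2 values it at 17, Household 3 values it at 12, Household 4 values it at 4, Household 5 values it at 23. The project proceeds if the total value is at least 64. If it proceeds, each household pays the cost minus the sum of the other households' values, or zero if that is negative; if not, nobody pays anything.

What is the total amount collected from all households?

20

Total value 78 ≥ cost 64, so it is built.
Household 1: others sum to 56; max(0, 64 - 56) = 8.
Household 2: others sum to 61; max(0, 64 - 61) = 3.
Household 3: others sum to 66; max(0, 64 - 66) = 0.
Household 4: others sum to 74; max(0, 64 - 74) = 0.
Household 5: others sum to 55; max(0, 64 - 55) = 9.
Total collected = 8 + 3 + 0 + 0 + 9 = 20.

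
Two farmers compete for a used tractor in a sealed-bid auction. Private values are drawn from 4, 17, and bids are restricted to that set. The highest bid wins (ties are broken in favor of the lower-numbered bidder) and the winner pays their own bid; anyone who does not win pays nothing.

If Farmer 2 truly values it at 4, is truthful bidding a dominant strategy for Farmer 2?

Check each profile of the others' bids and compare truth against every alternative bid.
Others bid (4): truth gives 0, best alternative gives -13.
Others bid (17): truth gives 0, best alternative gives 0.
In every case the truthful bid is at least as good as any alternative, so it is a dominant strategy.

Yes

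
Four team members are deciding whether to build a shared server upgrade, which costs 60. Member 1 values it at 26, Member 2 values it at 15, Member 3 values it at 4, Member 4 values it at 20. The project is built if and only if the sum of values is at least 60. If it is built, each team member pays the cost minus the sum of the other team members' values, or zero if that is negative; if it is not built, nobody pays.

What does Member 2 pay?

10

Total value 65 ≥ cost 60, so the project is built.
The other team members' values sum to 50.
Cost minus that sum is 60 - 50 = 10.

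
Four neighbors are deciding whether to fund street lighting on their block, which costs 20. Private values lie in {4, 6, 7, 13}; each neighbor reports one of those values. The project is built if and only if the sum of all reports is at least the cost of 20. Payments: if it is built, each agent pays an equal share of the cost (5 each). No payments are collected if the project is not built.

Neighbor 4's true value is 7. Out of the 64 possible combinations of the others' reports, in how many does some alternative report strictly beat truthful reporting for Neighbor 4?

1

Others report (4, 4, 4): truth gives 0; report 13 gives 2 > 0. Violating.
Others report (4, 4, 6): truth gives 2; no alternative beats it.
Others report (4, 4, 7): truth gives 2; no alternative beats it.
(Checking all 64 profiles: 1 has a profitable deviation, 63 do not.)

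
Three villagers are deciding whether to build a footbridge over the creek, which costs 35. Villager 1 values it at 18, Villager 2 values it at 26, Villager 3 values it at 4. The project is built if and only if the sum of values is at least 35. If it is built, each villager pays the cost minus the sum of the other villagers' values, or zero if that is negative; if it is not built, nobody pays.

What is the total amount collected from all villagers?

18

Total value 48 ≥ cost 35, so it is built.
Villager 1: others sum to 30; max(0, 35 - 30) = 5.
Villager 2: others sum to 22; max(0, 35 - 22) = 13.
Villager 3: others sum to 44; max(0, 35 - 44) = 0.
Total collected = 5 + 13 + 0 = 18.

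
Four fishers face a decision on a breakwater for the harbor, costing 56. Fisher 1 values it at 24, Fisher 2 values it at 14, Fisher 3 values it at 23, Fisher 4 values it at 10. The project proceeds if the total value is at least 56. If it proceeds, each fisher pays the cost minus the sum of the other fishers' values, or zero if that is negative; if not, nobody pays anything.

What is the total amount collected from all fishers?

17

Total value 71 ≥ cost 56, so it is built.
Fisher 1: others sum to 47; max(0, 56 - 47) = 9.
Fisher 2: others sum to 57; max(0, 56 - 57) = 0.
Fisher 3: others sum to 48; max(0, 56 - 48) = 8.
Fisher 4: others sum to 61; max(0, 56 - 61) = 0.
Total collected = 9 + 0 + 8 + 0 = 17.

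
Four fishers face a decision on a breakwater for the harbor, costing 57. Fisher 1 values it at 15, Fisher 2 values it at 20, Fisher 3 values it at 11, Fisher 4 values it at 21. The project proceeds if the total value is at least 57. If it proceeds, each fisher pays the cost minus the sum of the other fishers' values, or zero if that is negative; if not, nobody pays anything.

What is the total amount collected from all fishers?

27

Total value 67 ≥ cost 57, so it is built.
Fisher 1: others sum to 52; max(0, 57 - 52) = 5.
Fisher 2: others sum to 47; max(0, 57 - 47) = 10.
Fisher 3: others sum to 56; max(0, 57 - 56) = 1.
Fisher 4: others sum to 46; max(0, 57 - 46) = 11.
Total collected = 5 + 10 + 1 + 11 = 27.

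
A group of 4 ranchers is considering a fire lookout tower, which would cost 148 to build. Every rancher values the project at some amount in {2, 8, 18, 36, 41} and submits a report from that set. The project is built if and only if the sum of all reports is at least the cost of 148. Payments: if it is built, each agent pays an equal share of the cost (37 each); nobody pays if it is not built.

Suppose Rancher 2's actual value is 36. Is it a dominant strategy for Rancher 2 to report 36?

No

Consider the case where Rancher 1 reports 36, Rancher 3 reports 36 and Rancher 4 reports 41.
Truthful report 36: project built, pays 37, utility 36 - 37 = -1.
Report 2 instead: project not built, utility 0.
Since 0 > -1, reporting 2 is strictly better here, so truthful reporting is not dominant.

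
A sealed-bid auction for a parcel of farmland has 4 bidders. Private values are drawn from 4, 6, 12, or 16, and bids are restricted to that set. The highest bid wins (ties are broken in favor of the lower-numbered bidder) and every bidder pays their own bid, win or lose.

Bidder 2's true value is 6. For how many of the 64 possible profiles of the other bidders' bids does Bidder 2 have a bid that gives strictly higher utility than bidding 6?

Others bid (4, 4, 12): truth gives -6; bid 4 gives -4 > -6. Violating.
Others bid (4, 4, 16): truth gives -6; bid 4 gives -4 > -6. Violating.
Others bid (4, 6, 12): truth gives -6; bid 4 gives -4 > -6. Violating.
Others bid (4, 6, 16): truth gives -6; bid 4 gives -4 > -6. Violating.
Others bid (4, 4, 4): truth gives 0; no alternative beats it.
Others bid (4, 4, 6): truth gives 0; no alternative beats it.
(Checking all 64 profiles: 60 have a profitable deviation, 4 do not.)

60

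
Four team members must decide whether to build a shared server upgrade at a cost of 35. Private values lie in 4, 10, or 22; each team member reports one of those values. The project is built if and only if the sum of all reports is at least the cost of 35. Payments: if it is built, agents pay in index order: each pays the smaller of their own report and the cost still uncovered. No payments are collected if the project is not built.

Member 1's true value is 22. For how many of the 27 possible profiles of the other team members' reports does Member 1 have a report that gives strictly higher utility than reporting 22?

Others report (4, 4, 22): truth gives 0; report 10 gives 12 > 0. Violating.
Others report (4, 10, 22): truth gives 0; report 4 gives 18 > 0. Violating.
Others report (4, 22, 4): truth gives 0; report 10 gives 12 > 0. Violating.
Others report (4, 22, 10): truth gives 0; report 4 gives 18 > 0. Violating.
Others report (4, 4, 4): truth gives 0; no alternative beats it.
Others report (4, 4, 10): truth gives 0; no alternative beats it.
(Checking all 27 profiles: 20 have a profitable deviation, 7 do not.)

20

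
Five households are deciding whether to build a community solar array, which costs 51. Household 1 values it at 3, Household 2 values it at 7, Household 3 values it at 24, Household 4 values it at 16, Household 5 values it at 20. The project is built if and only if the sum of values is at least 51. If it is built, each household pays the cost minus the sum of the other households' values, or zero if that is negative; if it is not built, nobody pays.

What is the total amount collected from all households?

Total value 70 ≥ cost 51, so it is built.
Household 1: others sum to 67; max(0, 51 - 67) = 0.
Household 2: others sum to 63; max(0, 51 - 63) = 0.
Household 3: others sum to 46; max(0, 51 - 46) = 5.
Household 4: others sum to 54; max(0, 51 - 54) = 0.
Household 5: others sum to 50; max(0, 51 - 50) = 1.
Total collected = 0 + 0 + 5 + 0 + 1 = 6.

6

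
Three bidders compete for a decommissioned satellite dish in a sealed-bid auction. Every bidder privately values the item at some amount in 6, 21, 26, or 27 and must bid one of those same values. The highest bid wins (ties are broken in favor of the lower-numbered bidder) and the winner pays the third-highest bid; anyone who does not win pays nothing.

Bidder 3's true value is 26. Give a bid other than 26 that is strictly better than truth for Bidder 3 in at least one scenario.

Suppose Bidder 1 bids 6 and Bidder 2 bids 26.
Bid 26: loses, pays 0, utility 0.
Bid 27: wins, pays 6, utility 26 - 6 = 20.
So bidding 27 beats truth here (20 > 0).

27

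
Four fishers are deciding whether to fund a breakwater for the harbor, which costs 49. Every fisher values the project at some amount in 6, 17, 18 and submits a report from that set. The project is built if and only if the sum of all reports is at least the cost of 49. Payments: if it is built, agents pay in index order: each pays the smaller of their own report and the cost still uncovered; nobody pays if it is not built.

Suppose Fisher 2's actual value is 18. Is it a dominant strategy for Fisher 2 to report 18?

No

Consider the case where Fisher 1 reports 6, Fisher 3 reports 17 and Fisher 4 reports 17.
Truthful report 18: project built, pays 18, utility 18 - 18 = 0.
Report 17 instead: project built, pays 17, utility 18 - 17 = 1.
Since 1 > 0, reporting 17 is strictly better here, so truthful reporting is not dominant.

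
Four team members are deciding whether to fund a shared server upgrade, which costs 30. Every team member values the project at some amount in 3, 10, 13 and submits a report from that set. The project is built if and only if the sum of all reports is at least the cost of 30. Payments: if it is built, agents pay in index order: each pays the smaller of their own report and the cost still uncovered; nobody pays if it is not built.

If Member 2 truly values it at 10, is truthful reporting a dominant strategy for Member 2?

No

Consider the case where Member 1 reports 3, Member 3 reports 13 and Member 4 reports 13.
Truthful report 10: project built, pays 10, utility 10 - 10 = 0.
Report 3 instead: project built, pays 3, utility 10 - 3 = 7.
Since 7 > 0, reporting 3 is strictly better here, so truthful reporting is not dominant.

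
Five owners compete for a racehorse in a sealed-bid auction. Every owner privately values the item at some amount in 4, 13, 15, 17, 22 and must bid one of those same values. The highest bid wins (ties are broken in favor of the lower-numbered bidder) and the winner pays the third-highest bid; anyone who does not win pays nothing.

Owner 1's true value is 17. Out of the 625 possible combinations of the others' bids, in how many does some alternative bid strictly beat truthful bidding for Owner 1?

Others bid (4, 4, 4, 22): truth gives 0; bid 22 gives 13 > 0. Violating.
Others bid (4, 4, 13, 22): truth gives 0; bid 22 gives 4 > 0. Violating.
Others bid (4, 4, 15, 22): truth gives 0; bid 22 gives 2 > 0. Violating.
Others bid (4, 4, 22, 4): truth gives 0; bid 22 gives 13 > 0. Violating.
Others bid (4, 4, 4, 4): truth gives 13; no alternative beats it.
Others bid (4, 4, 4, 13): truth gives 13; no alternative beats it.
(Checking all 625 profiles: 108 have a profitable deviation, 517 do not.)

108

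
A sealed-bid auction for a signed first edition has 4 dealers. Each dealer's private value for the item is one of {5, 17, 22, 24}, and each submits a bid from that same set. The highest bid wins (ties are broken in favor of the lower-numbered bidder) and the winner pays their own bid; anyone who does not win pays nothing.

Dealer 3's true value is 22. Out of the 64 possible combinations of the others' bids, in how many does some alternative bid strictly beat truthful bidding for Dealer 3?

2

Others bid (5, 5, 5): truth gives 0; bid 17 gives 5 > 0. Violating.
Others bid (5, 5, 17): truth gives 0; bid 17 gives 5 > 0. Violating.
Others bid (5, 5, 22): truth gives 0; no alternative beats it.
Others bid (5, 5, 24): truth gives 0; no alternative beats it.
(Checking all 64 profiles: 2 have a profitable deviation, 62 do not.)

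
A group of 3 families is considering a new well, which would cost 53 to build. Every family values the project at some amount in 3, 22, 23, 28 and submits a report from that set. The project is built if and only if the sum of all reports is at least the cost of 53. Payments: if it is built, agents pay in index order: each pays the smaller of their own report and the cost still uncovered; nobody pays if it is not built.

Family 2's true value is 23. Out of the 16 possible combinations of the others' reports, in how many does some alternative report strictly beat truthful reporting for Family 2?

Others report (3, 28): truth gives 0; report 22 gives 1 > 0. Violating.
Others report (22, 22): truth gives 0; report 22 gives 1 > 0. Violating.
Others report (22, 23): truth gives 0; report 22 gives 1 > 0. Violating.
Others report (22, 28): truth gives 0; report 3 gives 20 > 0. Violating.
Others report (3, 3): truth gives 0; no alternative beats it.
Others report (3, 22): truth gives 0; no alternative beats it.
(Checking all 16 profiles: 11 have a profitable deviation, 5 do not.)

11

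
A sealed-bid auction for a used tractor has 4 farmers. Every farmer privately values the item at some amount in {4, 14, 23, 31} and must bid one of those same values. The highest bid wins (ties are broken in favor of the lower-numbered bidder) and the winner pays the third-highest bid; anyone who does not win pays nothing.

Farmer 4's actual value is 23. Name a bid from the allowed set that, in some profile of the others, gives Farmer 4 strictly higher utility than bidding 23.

Suppose Farmer 1 bids 4, Farmer 2 bids 4 and Farmer 3 bids 23.
Bid 23: loses, pays 0, utility 0.
Bid 31: wins, pays 4, utility 23 - 4 = 19.
So bidding 31 beats truth here (19 > 0).

31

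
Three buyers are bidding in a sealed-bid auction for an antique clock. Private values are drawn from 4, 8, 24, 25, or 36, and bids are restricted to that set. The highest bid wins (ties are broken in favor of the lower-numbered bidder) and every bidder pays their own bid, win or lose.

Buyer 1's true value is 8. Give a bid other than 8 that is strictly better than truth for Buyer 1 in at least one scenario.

Suppose Buyer 2 bids 4 and Buyer 3 bids 4.
Bid 8: wins, pays 8, utility 8 - 8 = 0.
Bid 4: wins, pays 4, utility 8 - 4 = 4.
So bidding 4 beats truth here (4 > 0).

4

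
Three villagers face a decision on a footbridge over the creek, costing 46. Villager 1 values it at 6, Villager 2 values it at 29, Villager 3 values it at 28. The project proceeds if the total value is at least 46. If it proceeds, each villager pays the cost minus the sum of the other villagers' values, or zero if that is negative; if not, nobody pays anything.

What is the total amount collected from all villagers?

23

Total value 63 ≥ cost 46, so it is built.
Villager 1: others sum to 57; max(0, 46 - 57) = 0.
Villager 2: others sum to 34; max(0, 46 - 34) = 12.
Villager 3: others sum to 35; max(0, 46 - 35) = 11.
Total collected = 0 + 12 + 11 = 23.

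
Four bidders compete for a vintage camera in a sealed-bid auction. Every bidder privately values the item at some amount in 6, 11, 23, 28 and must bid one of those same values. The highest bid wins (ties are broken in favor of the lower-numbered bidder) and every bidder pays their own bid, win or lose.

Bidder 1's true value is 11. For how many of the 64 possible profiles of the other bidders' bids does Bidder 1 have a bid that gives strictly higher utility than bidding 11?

Others bid (6, 6, 6): truth gives 0; bid 6 gives 5 > 0. Violating.
Others bid (6, 6, 23): truth gives -11; bid 6 gives -6 > -11. Violating.
Others bid (6, 6, 28): truth gives -11; bid 6 gives -6 > -11. Violating.
Others bid (6, 11, 23): truth gives -11; bid 6 gives -6 > -11. Violating.
Others bid (6, 6, 11): truth gives 0; no alternative beats it.
Others bid (6, 11, 6): truth gives 0; no alternative beats it.
(Checking all 64 profiles: 57 have a profitable deviation, 7 do not.)

57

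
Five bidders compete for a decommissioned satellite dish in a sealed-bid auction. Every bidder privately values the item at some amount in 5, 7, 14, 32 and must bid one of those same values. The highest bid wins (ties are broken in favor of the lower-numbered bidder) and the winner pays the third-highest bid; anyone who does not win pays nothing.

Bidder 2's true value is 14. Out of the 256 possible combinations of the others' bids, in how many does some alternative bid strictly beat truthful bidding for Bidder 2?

Others bid (5, 5, 5, 32): truth gives 0; bid 32 gives 9 > 0. Violating.
Others bid (5, 5, 7, 32): truth gives 0; bid 32 gives 7 > 0. Violating.
Others bid (5, 5, 32, 5): truth gives 0; bid 32 gives 9 > 0. Violating.
Others bid (5, 5, 32, 7): truth gives 0; bid 32 gives 7 > 0. Violating.
Others bid (5, 5, 5, 5): truth gives 9; no alternative beats it.
Others bid (5, 5, 5, 7): truth gives 9; no alternative beats it.
(Checking all 256 profiles: 32 have a profitable deviation, 224 do not.)

32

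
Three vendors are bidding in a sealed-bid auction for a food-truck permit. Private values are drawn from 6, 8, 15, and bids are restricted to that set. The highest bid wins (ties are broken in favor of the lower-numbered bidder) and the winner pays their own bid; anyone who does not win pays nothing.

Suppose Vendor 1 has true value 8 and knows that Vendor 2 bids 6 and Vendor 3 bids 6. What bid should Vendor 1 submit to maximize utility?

Bid 6: wins, pays 6, utility 8 - 6 = 2.
Bid 8: wins, pays 8, utility 8 - 8 = 0.
Bid 15: wins, pays 15, utility 8 - 15 = -7.
The best choice is 6 with utility 2.

6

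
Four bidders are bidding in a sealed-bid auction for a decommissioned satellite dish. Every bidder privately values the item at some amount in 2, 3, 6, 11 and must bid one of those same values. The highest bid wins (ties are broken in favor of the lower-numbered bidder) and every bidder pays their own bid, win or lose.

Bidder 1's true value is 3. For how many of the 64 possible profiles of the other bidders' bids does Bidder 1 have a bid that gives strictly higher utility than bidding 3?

57

Others bid (2, 2, 2): truth gives 0; bid 2 gives 1 > 0. Violating.
Others bid (2, 2, 6): truth gives -3; bid 2 gives -2 > -3. Violating.
Others bid (2, 2, 11): truth gives -3; bid 2 gives -2 > -3. Violating.
Others bid (2, 3, 6): truth gives -3; bid 2 gives -2 > -3. Violating.
Others bid (2, 2, 3): truth gives 0; no alternative beats it.
Others bid (2, 3, 2): truth gives 0; no alternative beats it.
(Checking all 64 profiles: 57 have a profitable deviation, 7 do not.)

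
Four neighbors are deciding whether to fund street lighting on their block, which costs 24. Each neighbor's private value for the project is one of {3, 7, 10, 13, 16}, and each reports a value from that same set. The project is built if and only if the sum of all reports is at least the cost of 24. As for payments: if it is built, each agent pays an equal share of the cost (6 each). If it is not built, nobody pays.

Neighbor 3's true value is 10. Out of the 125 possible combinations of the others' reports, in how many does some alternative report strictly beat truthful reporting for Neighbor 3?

4

Others report (3, 3, 3): truth gives 0; report 16 gives 4 > 0. Violating.
Others report (3, 3, 7): truth gives 0; report 13 gives 4 > 0. Violating.
Others report (3, 7, 3): truth gives 0; report 13 gives 4 > 0. Violating.
Others report (7, 3, 3): truth gives 0; report 13 gives 4 > 0. Violating.
Others report (3, 3, 10): truth gives 4; no alternative beats it.
Others report (3, 3, 13): truth gives 4; no alternative beats it.
(Checking all 125 profiles: 4 have a profitable deviation, 121 do not.)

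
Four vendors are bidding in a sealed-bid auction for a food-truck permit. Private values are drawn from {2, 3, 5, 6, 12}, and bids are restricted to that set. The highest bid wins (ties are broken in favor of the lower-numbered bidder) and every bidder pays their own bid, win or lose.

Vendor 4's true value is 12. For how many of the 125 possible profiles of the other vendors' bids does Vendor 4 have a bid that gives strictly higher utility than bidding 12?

Others bid (2, 2, 2): truth gives 0; bid 3 gives 9 > 0. Violating.
Others bid (2, 2, 3): truth gives 0; bid 5 gives 7 > 0. Violating.
Others bid (2, 2, 5): truth gives 0; bid 6 gives 6 > 0. Violating.
Others bid (2, 2, 12): truth gives -12; bid 2 gives -2 > -12. Violating.
Others bid (2, 2, 6): truth gives 0; no alternative beats it.
Others bid (2, 3, 6): truth gives 0; no alternative beats it.
(Checking all 125 profiles: 88 have a profitable deviation, 37 do not.)

88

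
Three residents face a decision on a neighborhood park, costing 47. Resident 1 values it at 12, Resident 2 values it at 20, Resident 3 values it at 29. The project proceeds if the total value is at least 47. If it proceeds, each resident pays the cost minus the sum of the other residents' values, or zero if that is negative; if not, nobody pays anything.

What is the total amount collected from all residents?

21

Total value 61 ≥ cost 47, so it is built.
Resident 1: others sum to 49; max(0, 47 - 49) = 0.
Resident 2: others sum to 41; max(0, 47 - 41) = 6.
Resident 3: others sum to 32; max(0, 47 - 32) = 15.
Total collected = 0 + 6 + 15 = 21.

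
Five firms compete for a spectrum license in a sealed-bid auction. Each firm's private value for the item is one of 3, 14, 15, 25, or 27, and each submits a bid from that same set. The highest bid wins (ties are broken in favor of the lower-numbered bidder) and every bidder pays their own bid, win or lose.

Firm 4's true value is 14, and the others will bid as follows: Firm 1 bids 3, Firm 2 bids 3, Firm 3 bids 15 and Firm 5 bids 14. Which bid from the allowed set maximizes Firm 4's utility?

Bid 3: loses but pays 3, utility -3.
Bid 14: loses but pays 14, utility -14.
Bid 15: loses but pays 15, utility -15.
Bid 25: wins, pays 25, utility 14 - 25 = -11.
Bid 27: wins, pays 27, utility 14 - 27 = -13.
The best choice is 3 with utility -3.

3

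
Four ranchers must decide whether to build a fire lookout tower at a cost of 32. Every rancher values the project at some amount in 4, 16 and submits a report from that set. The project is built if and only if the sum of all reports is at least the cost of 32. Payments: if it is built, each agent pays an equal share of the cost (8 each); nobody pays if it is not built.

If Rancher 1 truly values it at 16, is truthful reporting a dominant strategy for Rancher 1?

Yes

Check each profile of the others' reports and compare truth against every alternative report.
Others report (4, 4, 16): truth gives 8, best alternative gives 0.
Others report (4, 16, 4): truth gives 8, best alternative gives 0.
Others report (16, 4, 4): truth gives 8, best alternative gives 0.
Others report (4, 16, 16): truth gives 8, best alternative gives 8.
Others report (16, 4, 16): truth gives 8, best alternative gives 8.
Others report (16, 16, 4): truth gives 8, best alternative gives 8.
(Remaining 2 profiles checked similarly; truth is weakly best in each.)
In every case the truthful report is at least as good as any alternative, so it is a dominant strategy.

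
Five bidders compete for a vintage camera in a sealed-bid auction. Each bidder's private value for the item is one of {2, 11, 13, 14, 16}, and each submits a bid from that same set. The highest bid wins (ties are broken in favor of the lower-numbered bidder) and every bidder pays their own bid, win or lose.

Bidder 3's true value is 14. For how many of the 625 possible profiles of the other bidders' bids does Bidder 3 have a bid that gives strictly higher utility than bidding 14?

517

Others bid (2, 2, 2, 2): truth gives 0; bid 11 gives 3 > 0. Violating.
Others bid (2, 2, 2, 11): truth gives 0; bid 11 gives 3 > 0. Violating.
Others bid (2, 2, 2, 13): truth gives 0; bid 13 gives 1 > 0. Violating.
Others bid (2, 2, 2, 16): truth gives -14; bid 2 gives -2 > -14. Violating.
Others bid (2, 2, 2, 14): truth gives 0; no alternative beats it.
Others bid (2, 2, 11, 14): truth gives 0; no alternative beats it.
(Checking all 625 profiles: 517 have a profitable deviation, 108 do not.)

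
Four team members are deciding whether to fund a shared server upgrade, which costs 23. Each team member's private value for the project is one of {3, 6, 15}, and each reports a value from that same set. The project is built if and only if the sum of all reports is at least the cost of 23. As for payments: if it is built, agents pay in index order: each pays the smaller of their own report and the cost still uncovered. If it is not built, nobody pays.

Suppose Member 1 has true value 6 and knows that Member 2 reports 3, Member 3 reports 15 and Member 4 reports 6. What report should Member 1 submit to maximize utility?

3

Report 3: project built, pays 3, utility 6 - 3 = 3.
Report 6: project built, pays 6, utility 6 - 6 = 0.
Report 15: project built, pays 15, utility 6 - 15 = -9.
The best choice is 3 with utility 3.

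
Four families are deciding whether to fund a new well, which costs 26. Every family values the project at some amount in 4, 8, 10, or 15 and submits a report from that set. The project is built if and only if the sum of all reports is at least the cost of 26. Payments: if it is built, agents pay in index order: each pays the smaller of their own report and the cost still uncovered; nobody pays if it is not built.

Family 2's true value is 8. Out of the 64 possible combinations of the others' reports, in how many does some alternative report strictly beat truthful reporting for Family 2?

Others report (4, 4, 15): truth gives 0; report 4 gives 4 > 0. Violating.
Others report (4, 8, 10): truth gives 0; report 4 gives 4 > 0. Violating.
Others report (4, 8, 15): truth gives 0; report 4 gives 4 > 0. Violating.
Others report (4, 10, 8): truth gives 0; report 4 gives 4 > 0. Violating.
Others report (4, 4, 4): truth gives 0; no alternative beats it.
Others report (4, 4, 8): truth gives 0; no alternative beats it.
(Checking all 64 profiles: 54 have a profitable deviation, 10 do not.)

54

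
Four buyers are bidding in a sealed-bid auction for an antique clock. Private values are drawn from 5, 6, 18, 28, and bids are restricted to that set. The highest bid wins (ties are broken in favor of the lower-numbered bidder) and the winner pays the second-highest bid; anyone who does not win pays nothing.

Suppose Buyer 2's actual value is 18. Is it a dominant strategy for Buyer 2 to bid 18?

Check each profile of the others' bids and compare truth against every alternative bid.
Others bid (5, 5, 5): truth gives 13, best alternative gives 13.
Others bid (5, 5, 6): truth gives 12, best alternative gives 12.
Others bid (5, 6, 5): truth gives 12, best alternative gives 12.
Others bid (5, 6, 6): truth gives 12, best alternative gives 12.
Others bid (6, 5, 5): truth gives 12, best alternative gives 12.
Others bid (6, 5, 6): truth gives 12, best alternative gives 12.
(Remaining 58 profiles checked similarly; truth is weakly best in each.)
In every case the truthful bid is at least as good as any alternative, so it is a dominant strategy.

Yes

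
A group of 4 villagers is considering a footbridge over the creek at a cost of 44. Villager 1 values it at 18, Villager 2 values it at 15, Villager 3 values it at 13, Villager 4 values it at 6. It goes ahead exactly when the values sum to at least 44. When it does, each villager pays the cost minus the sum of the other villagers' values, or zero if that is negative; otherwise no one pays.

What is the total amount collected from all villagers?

22

Total value 52 ≥ cost 44, so it is built.
Villager 1: others sum to 34; max(0, 44 - 34) = 10.
Villager 2: others sum to 37; max(0, 44 - 37) = 7.
Villager 3: others sum to 39; max(0, 44 - 39) = 5.
Villager 4: others sum to 46; max(0, 44 - 46) = 0.
Total collected = 10 + 7 + 5 + 0 = 22.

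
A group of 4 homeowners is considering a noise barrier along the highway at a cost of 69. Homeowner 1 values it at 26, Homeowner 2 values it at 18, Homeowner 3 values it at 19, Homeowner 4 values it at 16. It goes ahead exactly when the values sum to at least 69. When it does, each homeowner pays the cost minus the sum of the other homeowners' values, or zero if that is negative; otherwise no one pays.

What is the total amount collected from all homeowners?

39

Total value 79 ≥ cost 69, so it is built.
Homeowner 1: others sum to 53; max(0, 69 - 53) = 16.
Homeowner 2: others sum to 61; max(0, 69 - 61) = 8.
Homeowner 3: others sum to 60; max(0, 69 - 60) = 9.
Homeowner 4: others sum to 63; max(0, 69 - 63) = 6.
Total collected = 16 + 8 + 9 + 6 = 39.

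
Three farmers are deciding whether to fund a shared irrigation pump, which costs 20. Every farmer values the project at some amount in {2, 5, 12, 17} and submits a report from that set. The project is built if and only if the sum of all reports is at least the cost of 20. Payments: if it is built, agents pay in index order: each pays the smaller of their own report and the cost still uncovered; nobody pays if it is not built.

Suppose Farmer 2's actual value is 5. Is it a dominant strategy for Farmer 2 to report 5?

Consider the case where Farmer 1 reports 2 and Farmer 3 reports 17.
Truthful report 5: project built, pays 5, utility 5 - 5 = 0.
Report 2 instead: project built, pays 2, utility 5 - 2 = 3.
Since 3 > 0, reporting 2 is strictly better here, so truthful reporting is not dominant.

No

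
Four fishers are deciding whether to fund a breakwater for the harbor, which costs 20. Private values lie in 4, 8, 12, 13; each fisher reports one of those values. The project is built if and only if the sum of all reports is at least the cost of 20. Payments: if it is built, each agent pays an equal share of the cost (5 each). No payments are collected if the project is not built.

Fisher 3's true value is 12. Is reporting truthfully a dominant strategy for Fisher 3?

Yes

Check each profile of the others' reports and compare truth against every alternative report.
Others report (4, 4, 4): truth gives 7, best alternative gives 7.
Others report (4, 4, 8): truth gives 7, best alternative gives 7.
Others report (4, 4, 12): truth gives 7, best alternative gives 7.
Others report (4, 4, 13): truth gives 7, best alternative gives 7.
Others report (4, 8, 4): truth gives 7, best alternative gives 7.
Others report (4, 8, 8): truth gives 7, best alternative gives 7.
(Remaining 58 profiles checked similarly; truth is weakly best in each.)
In every case the truthful report is at least as good as any alternative, so it is a dominant strategy.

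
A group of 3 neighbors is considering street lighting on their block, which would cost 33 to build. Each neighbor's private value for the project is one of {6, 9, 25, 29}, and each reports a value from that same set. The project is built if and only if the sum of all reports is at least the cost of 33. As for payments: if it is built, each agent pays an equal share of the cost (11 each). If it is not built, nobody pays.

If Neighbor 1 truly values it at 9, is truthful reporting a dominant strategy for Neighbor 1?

Check each profile of the others' reports and compare truth against every alternative report.
Others report (6, 25): truth gives -2, best alternative gives -2.
Others report (6, 29): truth gives -2, best alternative gives -2.
Others report (9, 25): truth gives -2, best alternative gives -2.
Others report (9, 29): truth gives -2, best alternative gives -2.
Others report (25, 6): truth gives -2, best alternative gives -2.
Others report (25, 9): truth gives -2, best alternative gives -2.
(Remaining 10 profiles checked similarly; truth is weakly best in each.)
In every case the truthful report is at least as good as any alternative, so it is a dominant strategy.

Yes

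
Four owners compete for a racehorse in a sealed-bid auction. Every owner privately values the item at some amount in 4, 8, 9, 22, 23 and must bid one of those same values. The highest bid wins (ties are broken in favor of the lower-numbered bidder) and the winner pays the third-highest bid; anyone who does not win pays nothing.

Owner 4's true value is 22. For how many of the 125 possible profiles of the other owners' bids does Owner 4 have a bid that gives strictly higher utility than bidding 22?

27

Others bid (4, 4, 22): truth gives 0; bid 23 gives 18 > 0. Violating.
Others bid (4, 8, 22): truth gives 0; bid 23 gives 14 > 0. Violating.
Others bid (4, 9, 22): truth gives 0; bid 23 gives 13 > 0. Violating.
Others bid (4, 22, 4): truth gives 0; bid 23 gives 18 > 0. Violating.
Others bid (4, 4, 4): truth gives 18; no alternative beats it.
Others bid (4, 4, 8): truth gives 18; no alternative beats it.
(Checking all 125 profiles: 27 have a profitable deviation, 98 do not.)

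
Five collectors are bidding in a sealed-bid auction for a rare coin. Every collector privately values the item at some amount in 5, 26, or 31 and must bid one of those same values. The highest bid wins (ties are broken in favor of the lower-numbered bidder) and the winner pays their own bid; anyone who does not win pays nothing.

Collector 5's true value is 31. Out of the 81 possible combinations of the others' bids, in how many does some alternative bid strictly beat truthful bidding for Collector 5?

1

Others bid (5, 5, 5, 5): truth gives 0; bid 26 gives 5 > 0. Violating.
Others bid (5, 5, 5, 26): truth gives 0; no alternative beats it.
Others bid (5, 5, 5, 31): truth gives 0; no alternative beats it.
(Checking all 81 profiles: 1 has a profitable deviation, 80 do not.)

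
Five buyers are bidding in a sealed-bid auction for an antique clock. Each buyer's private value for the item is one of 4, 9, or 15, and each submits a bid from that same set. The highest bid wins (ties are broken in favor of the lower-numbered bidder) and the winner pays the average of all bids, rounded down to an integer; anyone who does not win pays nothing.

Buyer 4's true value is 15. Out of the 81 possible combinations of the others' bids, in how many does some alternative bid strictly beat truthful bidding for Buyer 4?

Others bid (4, 4, 4, 4): truth gives 9; bid 9 gives 10 > 9. Violating.
Others bid (4, 4, 4, 9): truth gives 8; bid 9 gives 9 > 8. Violating.
Others bid (4, 4, 4, 15): truth gives 7; no alternative beats it.
Others bid (4, 4, 9, 4): truth gives 8; no alternative beats it.
(Checking all 81 profiles: 2 have a profitable deviation, 79 do not.)

2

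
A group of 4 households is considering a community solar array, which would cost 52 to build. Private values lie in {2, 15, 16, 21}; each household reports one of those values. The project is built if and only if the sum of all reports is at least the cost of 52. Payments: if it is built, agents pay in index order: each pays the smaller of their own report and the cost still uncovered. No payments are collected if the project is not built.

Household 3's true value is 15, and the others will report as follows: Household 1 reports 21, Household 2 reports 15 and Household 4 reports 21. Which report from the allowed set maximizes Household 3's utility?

Report 2: project built, pays 2, utility 15 - 2 = 13.
Report 15: project built, pays 15, utility 15 - 15 = 0.
Report 16: project built, pays 16, utility 15 - 16 = -1.
Report 21: project built, pays 16, utility 15 - 16 = -1.
The best choice is 2 with utility 13.

2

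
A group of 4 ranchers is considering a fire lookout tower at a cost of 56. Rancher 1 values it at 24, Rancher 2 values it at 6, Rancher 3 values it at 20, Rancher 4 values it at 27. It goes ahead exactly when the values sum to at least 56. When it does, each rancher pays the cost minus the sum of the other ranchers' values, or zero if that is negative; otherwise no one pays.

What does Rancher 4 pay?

6

Total value 77 ≥ cost 56, so the project is built.
The other ranchers' values sum to 50.
Cost minus that sum is 56 - 50 = 6.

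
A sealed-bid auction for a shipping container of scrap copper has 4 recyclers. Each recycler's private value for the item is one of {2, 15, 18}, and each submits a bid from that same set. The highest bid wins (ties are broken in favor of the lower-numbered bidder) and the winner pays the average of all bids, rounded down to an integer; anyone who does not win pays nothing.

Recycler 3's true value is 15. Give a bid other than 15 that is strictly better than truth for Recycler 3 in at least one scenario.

18

Suppose Recycler 1 bids 2, Recycler 2 bids 2 and Recycler 4 bids 18.
Bid 15: loses, pays 0, utility 0.
Bid 18: wins, pays 10, utility 15 - 10 = 5.
So bidding 18 beats truth here (5 > 0).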